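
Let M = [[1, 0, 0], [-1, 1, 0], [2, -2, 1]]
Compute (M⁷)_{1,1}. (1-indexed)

1

M = I + N where N = [[0, 0, 0], [-1, 0, 0], [2, -2, 0]] is strictly lower-triangular, so N³ = 0.
(I + N)⁷ = I + 7·N + 21·N² = [[1, 0, 0], [-7, 1, 0], [56, -14, 1]].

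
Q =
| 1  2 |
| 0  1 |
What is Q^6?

[[1, 12], [0, 1]]

Q = I + N where N = [[0, 2], [0, 0]] is strictly upper-triangular, so N^2 = 0.
(I + N)^6 = I + 6·N = [[1, 12], [0, 1]].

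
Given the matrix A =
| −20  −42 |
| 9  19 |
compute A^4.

[[106, 210], [−45, −89]]

tr A = −1 and det A = −2, so the characteristic polynomial is λ² − (−1)λ + (−2) with roots 1 and −2.
Eigenvectors give P = [[2, 7], [−1, −3]] with P⁻¹ = [[−3, −7], [1, 2]], and A = P·diag(1, −2)·P⁻¹.
Then A^4 = P·diag(1, 16)·P⁻¹ = [[2, 112], [−1, −48]] · [[−3, −7], [1, 2]] = [[106, 210], [−45, −89]].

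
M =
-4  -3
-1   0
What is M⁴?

[[409, 264], [88, 57]]

M² = [[19, 12], [4, 3]]
M³ = [[-88, -57], [-19, -12]]
M⁴ = [[409, 264], [88, 57]]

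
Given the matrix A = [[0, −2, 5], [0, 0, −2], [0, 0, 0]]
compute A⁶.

[[0, 0, 0], [0, 0, 0], [0, 0, 0]]

A is strictly triangular, hence nilpotent: A³ = 0, so A⁶ = 0.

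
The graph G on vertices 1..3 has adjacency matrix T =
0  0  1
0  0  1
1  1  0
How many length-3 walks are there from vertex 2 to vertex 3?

2

The number of length-3 walks from vertex 2 to vertex 3 is entry (2,3) of T^3, where T is the adjacency matrix.
T^2 = [[1, 1, 0], [1, 1, 0], [0, 0, 2]]
T^3 = [[0, 0, 2], [0, 0, 2], [2, 2, 0]]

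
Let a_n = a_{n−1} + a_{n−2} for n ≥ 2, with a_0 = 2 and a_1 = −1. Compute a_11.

21

With companion matrix Q = [[1, 1], [1, 0]], [a_n, a_{n−1}]ᵀ = Q·[a_{n−1}, a_{n−2}]ᵀ, so [a_11, a_10]ᵀ = Q¹⁰·[a_1, a_0]ᵀ.
Q¹⁰ = [[89, 55], [55, 34]], giving [a_11, a_10]ᵀ = [[21], [13]].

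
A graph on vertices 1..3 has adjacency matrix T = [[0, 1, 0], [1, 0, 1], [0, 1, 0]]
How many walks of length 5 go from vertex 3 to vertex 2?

4

The number of length-5 walks from vertex 3 to vertex 2 is entry (3,2) of T⁵, where T is the adjacency matrix.
T² = [[1, 0, 1], [0, 2, 0], [1, 0, 1]]
T³ = [[0, 2, 0], [2, 0, 2], [0, 2, 0]]
T⁴ = [[2, 0, 2], [0, 4, 0], [2, 0, 2]]
T⁵ = [[0, 4, 0], [4, 0, 4], [0, 4, 0]]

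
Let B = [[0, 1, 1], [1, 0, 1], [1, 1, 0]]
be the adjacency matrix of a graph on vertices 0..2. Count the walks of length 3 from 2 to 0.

3

The number of length-3 walks from vertex 2 to vertex 0 is entry (2,0) of B³, where B is the adjacency matrix.
B² = [[2, 1, 1], [1, 2, 1], [1, 1, 2]]
B³ = [[2, 3, 3], [3, 2, 3], [3, 3, 2]]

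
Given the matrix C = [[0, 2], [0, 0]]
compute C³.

[[0, 0], [0, 0]]

C is strictly triangular, hence nilpotent: C² = 0, so C³ = 0.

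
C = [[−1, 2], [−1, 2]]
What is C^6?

C² = C (a projection; rank 1, trace 1), so C^6 = C.

[[−1, 2], [−1, 2]]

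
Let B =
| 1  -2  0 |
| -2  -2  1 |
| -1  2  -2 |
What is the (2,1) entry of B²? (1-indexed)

1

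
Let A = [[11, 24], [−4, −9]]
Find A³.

[[83, 168], [−28, −57]]

tr A = 2 and det A = −3, so the characteristic polynomial is λ² − (2)λ + (−3) with roots −1 and 3.
Eigenvectors give P = [[−2, −3], [1, 1]] with P⁻¹ = [[1, 3], [−1, −2]], and A = P·diag(−1, 3)·P⁻¹.
Then A³ = P·diag(−1, 27)·P⁻¹ = [[2, −81], [−1, 27]] · [[1, 3], [−1, −2]] = [[83, 168], [−28, −57]].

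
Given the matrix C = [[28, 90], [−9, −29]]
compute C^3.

tr C = −1 and det C = −2, so the characteristic polynomial is λ² − (−1)λ + (−2) with roots 1 and −2.
Eigenvectors give P = [[10, −3], [−3, 1]] with P⁻¹ = [[1, 3], [3, 10]], and C = P·diag(1, −2)·P⁻¹.
Then C^3 = P·diag(1, −8)·P⁻¹ = [[10, 24], [−3, −8]] · [[1, 3], [3, 10]] = [[82, 270], [−27, −89]].

[[82, 270], [−27, −89]]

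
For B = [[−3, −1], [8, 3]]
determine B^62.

B² = I (check: tr B = 0 and det B = −1), so B^62 = I since 62 is even.

[[1, 0], [0, 1]]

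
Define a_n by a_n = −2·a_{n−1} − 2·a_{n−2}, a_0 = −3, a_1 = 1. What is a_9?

16

With companion matrix B = [[−2, −2], [1, 0]], [a_n, a_{n−1}]ᵀ = B·[a_{n−1}, a_{n−2}]ᵀ, so [a_9, a_8]ᵀ = B⁸·[a_1, a_0]ᵀ.
B⁸ = [[16, 0], [0, 16]], giving [a_9, a_8]ᵀ = [[16], [−48]].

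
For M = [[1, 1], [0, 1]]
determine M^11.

M = I + N where N = [[0, 1], [0, 0]] is strictly upper-triangular, so N^2 = 0.
(I + N)^11 = I + 11·N = [[1, 11], [0, 1]].

[[1, 11], [0, 1]]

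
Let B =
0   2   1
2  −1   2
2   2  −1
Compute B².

[[6, 0, 3], [2, 9, −2], [2, 0, 7]]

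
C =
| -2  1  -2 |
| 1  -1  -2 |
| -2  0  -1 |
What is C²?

[[9, -3, 4], [1, 2, 2], [6, -2, 5]]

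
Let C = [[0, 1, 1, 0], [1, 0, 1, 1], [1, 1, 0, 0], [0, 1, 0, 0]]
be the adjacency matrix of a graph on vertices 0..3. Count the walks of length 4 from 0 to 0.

7

The number of length-4 walks from vertex 0 to vertex 0 is entry (0,0) of C⁴, where C is the adjacency matrix.
C² = [[2, 1, 1, 1], [1, 3, 1, 0], [1, 1, 2, 1], [1, 0, 1, 1]]
C³ = [[2, 4, 3, 1], [4, 2, 4, 3], [3, 4, 2, 1], [1, 3, 1, 0]]
C⁴ = [[7, 6, 6, 4], [6, 11, 6, 2], [6, 6, 7, 4], [4, 2, 4, 3]]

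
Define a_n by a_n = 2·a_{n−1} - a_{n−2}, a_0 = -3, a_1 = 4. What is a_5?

With companion matrix C = [[2, -1], [1, 0]], [a_n, a_{n−1}]ᵀ = C·[a_{n−1}, a_{n−2}]ᵀ, so [a_5, a_4]ᵀ = C^4·[a_1, a_0]ᵀ.
C^4 = [[5, -4], [4, -3]], giving [a_5, a_4]ᵀ = [[32], [25]].

32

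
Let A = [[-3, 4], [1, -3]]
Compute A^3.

[[-63, 124], [31, -63]]

A^2 = [[13, -24], [-6, 13]]
A^3 = [[-63, 124], [31, -63]]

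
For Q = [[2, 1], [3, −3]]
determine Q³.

Q² = [[7, −1], [−3, 12]]
Q³ = [[11, 10], [30, −39]]

[[11, 10], [30, −39]]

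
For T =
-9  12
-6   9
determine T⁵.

[[-729, 972], [-486, 729]]

tr T = 0 and det T = -9, so the characteristic polynomial is λ² − (0)λ + (-9) with roots -3 and 3.
Eigenvectors give P = [[2, -1], [1, -1]] with P⁻¹ = [[1, -1], [1, -2]], and T = P·diag(-3, 3)·P⁻¹.
Then T⁵ = P·diag(-243, 243)·P⁻¹ = [[-486, -243], [-243, -243]] · [[1, -1], [1, -2]] = [[-729, 972], [-486, 729]].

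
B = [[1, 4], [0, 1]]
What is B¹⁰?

B = I + N where N = [[0, 4], [0, 0]] is strictly upper-triangular, so N² = 0.
(I + N)¹⁰ = I + 10·N = [[1, 40], [0, 1]].

[[1, 40], [0, 1]]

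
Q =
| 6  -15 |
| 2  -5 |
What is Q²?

Q² = Q (a projection; rank 1, trace 1), so Q² = Q.

[[6, -15], [2, -5]]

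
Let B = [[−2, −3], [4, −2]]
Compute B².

[[−8, 12], [−16, −8]]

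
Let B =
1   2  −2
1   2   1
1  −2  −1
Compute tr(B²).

2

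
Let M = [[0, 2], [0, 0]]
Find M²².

M is strictly triangular, hence nilpotent: M² = 0, so M²² = 0.

[[0, 0], [0, 0]]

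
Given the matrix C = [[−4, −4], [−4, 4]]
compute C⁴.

C² = [[32, 0], [0, 32]]
C³ = [[−128, −128], [−128, 128]]
C⁴ = [[1024, 0], [0, 1024]]

[[1024, 0], [0, 1024]]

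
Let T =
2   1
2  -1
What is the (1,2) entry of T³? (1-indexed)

T² = [[6, 1], [2, 3]]
T³ = [[14, 5], [10, -1]]

5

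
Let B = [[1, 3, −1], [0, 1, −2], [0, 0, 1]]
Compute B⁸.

[[1, 24, −176], [0, 1, −16], [0, 0, 1]]

B = I + N where N = [[0, 3, −1], [0, 0, −2], [0, 0, 0]] is strictly upper-triangular, so N³ = 0.
(I + N)⁸ = I + 8·N + 28·N² = [[1, 24, −176], [0, 1, −16], [0, 0, 1]].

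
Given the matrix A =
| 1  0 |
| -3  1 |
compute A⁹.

A = I + N where N = [[0, 0], [-3, 0]] is strictly lower-triangular, so N² = 0.
(I + N)⁹ = I + 9·N = [[1, 0], [-27, 1]].

[[1, 0], [-27, 1]]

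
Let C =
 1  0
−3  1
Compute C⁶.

[[1, 0], [−18, 1]]

C = I + N where N = [[0, 0], [−3, 0]] is strictly lower-triangular, so N² = 0.
(I + N)⁶ = I + 6·N = [[1, 0], [−18, 1]].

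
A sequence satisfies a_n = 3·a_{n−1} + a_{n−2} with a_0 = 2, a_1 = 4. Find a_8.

With companion matrix C = [[3, 1], [1, 0]], [a_n, a_{n−1}]ᵀ = C·[a_{n−1}, a_{n−2}]ᵀ, so [a_8, a_7]ᵀ = C⁷·[a_1, a_0]ᵀ.
C⁷ = [[3927, 1189], [1189, 360]], giving [a_8, a_7]ᵀ = [[18086], [5476]].

18086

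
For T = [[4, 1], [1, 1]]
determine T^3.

[[73, 22], [22, 7]]

T^2 = [[17, 5], [5, 2]]
T^3 = [[73, 22], [22, 7]]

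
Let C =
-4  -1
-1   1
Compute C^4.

[[298, 57], [57, 13]]

C^2 = [[17, 3], [3, 2]]
C^3 = [[-71, -14], [-14, -1]]
C^4 = [[298, 57], [57, 13]]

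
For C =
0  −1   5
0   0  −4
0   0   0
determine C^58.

C is strictly triangular, hence nilpotent: C^3 = 0, so C^58 = 0.

[[0, 0, 0], [0, 0, 0], [0, 0, 0]]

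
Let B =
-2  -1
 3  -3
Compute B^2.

[[1, 5], [-15, 6]]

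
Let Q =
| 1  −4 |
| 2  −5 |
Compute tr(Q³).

−28

tr Q = −4 and det Q = 3, so the characteristic polynomial is λ² − (−4)λ + (3) with roots −3 and −1.
Eigenvectors give P = [[1, 2], [1, 1]] with P⁻¹ = [[−1, 2], [1, −1]], and Q = P·diag(−3, −1)·P⁻¹.
Then Q³ = P·diag(−27, −1)·P⁻¹ = [[−27, −2], [−27, −1]] · [[−1, 2], [1, −1]] = [[25, −52], [26, −53]].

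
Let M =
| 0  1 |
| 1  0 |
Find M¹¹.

M² = I (check: tr M = 0 and det M = −1), so M¹¹ = M since 11 is odd.

[[0, 1], [1, 0]]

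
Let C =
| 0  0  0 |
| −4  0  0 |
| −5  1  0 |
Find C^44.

[[0, 0, 0], [0, 0, 0], [0, 0, 0]]

C is strictly triangular, hence nilpotent: C^3 = 0, so C^44 = 0.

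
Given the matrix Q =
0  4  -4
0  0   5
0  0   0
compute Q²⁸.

[[0, 0, 0], [0, 0, 0], [0, 0, 0]]

Q is strictly triangular, hence nilpotent: Q³ = 0, so Q²⁸ = 0.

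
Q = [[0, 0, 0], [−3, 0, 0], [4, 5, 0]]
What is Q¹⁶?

[[0, 0, 0], [0, 0, 0], [0, 0, 0]]

Q is strictly triangular, hence nilpotent: Q³ = 0, so Q¹⁶ = 0.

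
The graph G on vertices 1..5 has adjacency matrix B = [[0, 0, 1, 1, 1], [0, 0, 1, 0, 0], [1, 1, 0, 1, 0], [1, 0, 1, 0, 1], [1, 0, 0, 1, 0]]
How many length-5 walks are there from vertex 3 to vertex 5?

20

The number of length-5 walks from vertex 3 to vertex 5 is entry (3,5) of B⁵, where B is the adjacency matrix.
B² = [[3, 1, 1, 2, 1], [1, 1, 0, 1, 0], [1, 0, 3, 1, 2], [2, 1, 1, 3, 1], [1, 0, 2, 1, 2]]
B³ = [[4, 1, 6, 5, 5], [1, 0, 3, 1, 2], [6, 3, 2, 6, 2], [5, 1, 6, 4, 5], [5, 2, 2, 5, 2]]
B⁴ = [[16, 6, 10, 15, 9], [6, 3, 2, 6, 2], [10, 2, 15, 10, 12], [15, 6, 10, 16, 9], [9, 2, 12, 9, 10]]
B⁵ = [[34, 10, 37, 35, 31], [10, 2, 15, 10, 12], [37, 15, 22, 37, 20], [35, 10, 37, 34, 31], [31, 12, 20, 31, 18]]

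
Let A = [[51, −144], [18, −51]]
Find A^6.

tr A = 0 and det A = −9, so the characteristic polynomial is λ² − (0)λ + (−9) with roots 3 and −3.
Eigenvectors give P = [[3, −8], [1, −3]] with P⁻¹ = [[3, −8], [1, −3]], and A = P·diag(3, −3)·P⁻¹.
Then A^6 = P·diag(729, 729)·P⁻¹ = [[2187, −5832], [729, −2187]] · [[3, −8], [1, −3]] = [[729, 0], [0, 729]].

[[729, 0], [0, 729]]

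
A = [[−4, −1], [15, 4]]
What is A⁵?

[[−4, −1], [15, 4]]

A² = I (check: tr A = 0 and det A = −1), so A⁵ = A since 5 is odd.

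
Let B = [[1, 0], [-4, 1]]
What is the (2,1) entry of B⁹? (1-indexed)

-36

B = I + N where N = [[0, 0], [-4, 0]] is strictly lower-triangular, so N² = 0.
(I + N)⁹ = I + 9·N = [[1, 0], [-36, 1]].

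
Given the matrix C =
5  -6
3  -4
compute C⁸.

[[511, -510], [255, -254]]

tr C = 1 and det C = -2, so the characteristic polynomial is λ² − (1)λ + (-2) with roots 2 and -1.
Eigenvectors give P = [[-2, 1], [-1, 1]] with P⁻¹ = [[-1, 1], [-1, 2]], and C = P·diag(2, -1)·P⁻¹.
Then C⁸ = P·diag(256, 1)·P⁻¹ = [[-512, 1], [-256, 1]] · [[-1, 1], [-1, 2]] = [[511, -510], [255, -254]].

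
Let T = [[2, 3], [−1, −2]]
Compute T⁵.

T² = I (check: tr T = 0 and det T = −1), so T⁵ = T since 5 is odd.

[[2, 3], [−1, −2]]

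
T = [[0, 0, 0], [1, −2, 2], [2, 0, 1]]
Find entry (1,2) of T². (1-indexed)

0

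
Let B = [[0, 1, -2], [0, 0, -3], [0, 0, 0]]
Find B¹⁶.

B is strictly triangular, hence nilpotent: B³ = 0, so B¹⁶ = 0.

[[0, 0, 0], [0, 0, 0], [0, 0, 0]]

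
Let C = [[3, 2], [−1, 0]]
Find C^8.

[[511, 510], [−255, −254]]

tr C = 3 and det C = 2, so the characteristic polynomial is λ² − (3)λ + (2) with roots 2 and 1.
Eigenvectors give P = [[2, 1], [−1, −1]] with P⁻¹ = [[1, 1], [−1, −2]], and C = P·diag(2, 1)·P⁻¹.
Then C^8 = P·diag(256, 1)·P⁻¹ = [[512, 1], [−256, −1]] · [[1, 1], [−1, −2]] = [[511, 510], [−255, −254]].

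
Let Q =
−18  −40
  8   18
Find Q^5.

tr Q = 0 and det Q = −4, so the characteristic polynomial is λ² − (0)λ + (−4) with roots −2 and 2.
Eigenvectors give P = [[−5, 2], [2, −1]] with P⁻¹ = [[−1, −2], [−2, −5]], and Q = P·diag(−2, 2)·P⁻¹.
Then Q^5 = P·diag(−32, 32)·P⁻¹ = [[160, 64], [−64, −32]] · [[−1, −2], [−2, −5]] = [[−288, −640], [128, 288]].

[[−288, −640], [128, 288]]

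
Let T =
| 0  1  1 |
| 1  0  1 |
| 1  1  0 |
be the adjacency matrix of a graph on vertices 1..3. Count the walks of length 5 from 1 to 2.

11

The number of length-5 walks from vertex 1 to vertex 2 is entry (1,2) of T^5, where T is the adjacency matrix.
T^2 = [[2, 1, 1], [1, 2, 1], [1, 1, 2]]
T^3 = [[2, 3, 3], [3, 2, 3], [3, 3, 2]]
T^4 = [[6, 5, 5], [5, 6, 5], [5, 5, 6]]
T^5 = [[10, 11, 11], [11, 10, 11], [11, 11, 10]]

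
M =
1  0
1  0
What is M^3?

M² = M (a projection; rank 1, trace 1), so M^3 = M.

[[1, 0], [1, 0]]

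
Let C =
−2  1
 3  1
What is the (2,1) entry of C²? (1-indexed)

−3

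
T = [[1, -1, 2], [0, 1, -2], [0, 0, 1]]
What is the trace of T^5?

3

T = I + N where N = [[0, -1, 2], [0, 0, -2], [0, 0, 0]] is strictly upper-triangular, so N^3 = 0.
(I + N)^5 = I + 5·N + 10·N^2 = [[1, -5, 30], [0, 1, -10], [0, 0, 1]].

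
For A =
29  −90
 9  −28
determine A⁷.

[[1289, −3870], [387, −1162]]

tr A = 1 and det A = −2, so the characteristic polynomial is λ² − (1)λ + (−2) with roots −1 and 2.
Eigenvectors give P = [[3, 10], [1, 3]] with P⁻¹ = [[−3, 10], [1, −3]], and A = P·diag(−1, 2)·P⁻¹.
Then A⁷ = P·diag(−1, 128)·P⁻¹ = [[−3, 1280], [−1, 384]] · [[−3, 10], [1, −3]] = [[1289, −3870], [387, −1162]].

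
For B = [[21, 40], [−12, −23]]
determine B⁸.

[[−32799, −65600], [19680, 39361]]

tr B = −2 and det B = −3, so the characteristic polynomial is λ² − (−2)λ + (−3) with roots −3 and 1.
Eigenvectors give P = [[5, 2], [−3, −1]] with P⁻¹ = [[−1, −2], [3, 5]], and B = P·diag(−3, 1)·P⁻¹.
Then B⁸ = P·diag(6561, 1)·P⁻¹ = [[32805, 2], [−19683, −1]] · [[−1, −2], [3, 5]] = [[−32799, −65600], [19680, 39361]].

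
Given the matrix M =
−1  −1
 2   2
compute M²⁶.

[[−1, −1], [2, 2]]

M² = M (a projection; rank 1, trace 1), so M²⁶ = M.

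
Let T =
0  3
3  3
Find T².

[[9, 9], [9, 18]]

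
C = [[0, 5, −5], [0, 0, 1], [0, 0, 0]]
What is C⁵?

[[0, 0, 0], [0, 0, 0], [0, 0, 0]]

C is strictly triangular, hence nilpotent: C³ = 0, so C⁵ = 0.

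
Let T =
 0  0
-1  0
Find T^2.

T is strictly triangular, hence nilpotent: T^2 = 0, so T^2 = 0.

[[0, 0], [0, 0]]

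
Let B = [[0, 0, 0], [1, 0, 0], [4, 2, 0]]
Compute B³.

[[0, 0, 0], [0, 0, 0], [0, 0, 0]]

B is strictly triangular, hence nilpotent: B³ = 0, so B³ = 0.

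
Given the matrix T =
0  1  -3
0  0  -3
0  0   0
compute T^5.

[[0, 0, 0], [0, 0, 0], [0, 0, 0]]

T is strictly triangular, hence nilpotent: T^3 = 0, so T^5 = 0.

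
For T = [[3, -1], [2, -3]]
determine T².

[[7, 0], [0, 7]]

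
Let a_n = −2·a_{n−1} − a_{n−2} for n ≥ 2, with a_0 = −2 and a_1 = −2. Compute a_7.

−26

With companion matrix Q = [[−2, −1], [1, 0]], [a_n, a_{n−1}]ᵀ = Q·[a_{n−1}, a_{n−2}]ᵀ, so [a_7, a_6]ᵀ = Q⁶·[a_1, a_0]ᵀ.
Q⁶ = [[7, 6], [−6, −5]], giving [a_7, a_6]ᵀ = [[−26], [22]].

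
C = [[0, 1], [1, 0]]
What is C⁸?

[[1, 0], [0, 1]]

C² = I (check: tr C = 0 and det C = -1), so C⁸ = I since 8 is even.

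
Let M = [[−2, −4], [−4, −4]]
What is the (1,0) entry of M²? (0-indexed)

24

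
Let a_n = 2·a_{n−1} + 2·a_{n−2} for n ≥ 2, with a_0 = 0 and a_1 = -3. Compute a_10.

With companion matrix C = [[2, 2], [1, 0]], [a_n, a_{n−1}]ᵀ = C·[a_{n−1}, a_{n−2}]ᵀ, so [a_10, a_9]ᵀ = C⁹·[a_1, a_0]ᵀ.
C⁹ = [[6688, 4896], [2448, 1792]], giving [a_10, a_9]ᵀ = [[-20064], [-7344]].

-20064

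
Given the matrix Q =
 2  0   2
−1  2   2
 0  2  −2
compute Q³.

[[4, 8, 16], [−16, 12, 12], [−4, 16, −20]]

Q² = [[4, 4, 0], [−4, 8, −2], [−2, 0, 8]]
Q³ = [[4, 8, 16], [−16, 12, 12], [−4, 16, −20]]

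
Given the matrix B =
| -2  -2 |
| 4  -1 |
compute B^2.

[[-4, 6], [-12, -7]]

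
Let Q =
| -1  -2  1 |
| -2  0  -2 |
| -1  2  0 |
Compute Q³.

[[-15, -2, -4], [-2, -12, 4], [4, -4, -7]]

Q² = [[4, 4, 3], [4, 0, -2], [-3, 2, -5]]
Q³ = [[-15, -2, -4], [-2, -12, 4], [4, -4, -7]]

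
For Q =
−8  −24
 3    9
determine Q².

[[−8, −24], [3, 9]]

Q² = Q (a projection; rank 1, trace 1), so Q² = Q.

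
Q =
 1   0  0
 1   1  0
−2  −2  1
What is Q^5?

Q = I + N where N = [[0, 0, 0], [1, 0, 0], [−2, −2, 0]] is strictly lower-triangular, so N^3 = 0.
(I + N)^5 = I + 5·N + 10·N^2 = [[1, 0, 0], [5, 1, 0], [−30, −10, 1]].

[[1, 0, 0], [5, 1, 0], [−30, −10, 1]]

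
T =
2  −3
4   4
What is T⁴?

[[−368, 72], [−96, −416]]

T² = [[−8, −18], [24, 4]]
T³ = [[−88, −48], [64, −56]]
T⁴ = [[−368, 72], [−96, −416]]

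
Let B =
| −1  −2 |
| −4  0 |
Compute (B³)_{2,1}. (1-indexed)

B² = [[9, 2], [4, 8]]
B³ = [[−17, −18], [−36, −8]]

−36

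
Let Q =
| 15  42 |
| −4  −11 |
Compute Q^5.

tr Q = 4 and det Q = 3, so the characteristic polynomial is λ² − (4)λ + (3) with roots 3 and 1.
Eigenvectors give P = [[7, 3], [−2, −1]] with P⁻¹ = [[1, 3], [−2, −7]], and Q = P·diag(3, 1)·P⁻¹.
Then Q^5 = P·diag(243, 1)·P⁻¹ = [[1701, 3], [−486, −1]] · [[1, 3], [−2, −7]] = [[1695, 5082], [−484, −1451]].

[[1695, 5082], [−484, −1451]]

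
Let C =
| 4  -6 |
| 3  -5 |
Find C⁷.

tr C = -1 and det C = -2, so the characteristic polynomial is λ² − (-1)λ + (-2) with roots 1 and -2.
Eigenvectors give P = [[2, -1], [1, -1]] with P⁻¹ = [[1, -1], [1, -2]], and C = P·diag(1, -2)·P⁻¹.
Then C⁷ = P·diag(1, -128)·P⁻¹ = [[2, 128], [1, 128]] · [[1, -1], [1, -2]] = [[130, -258], [129, -257]].

[[130, -258], [129, -257]]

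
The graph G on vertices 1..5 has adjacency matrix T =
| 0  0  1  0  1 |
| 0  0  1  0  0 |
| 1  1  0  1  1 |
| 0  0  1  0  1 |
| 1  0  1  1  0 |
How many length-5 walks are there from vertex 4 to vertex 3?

38

The number of length-5 walks from vertex 4 to vertex 3 is entry (4,3) of T⁵, where T is the adjacency matrix.
T² = [[2, 1, 1, 2, 1], [1, 1, 0, 1, 1], [1, 0, 4, 1, 2], [2, 1, 1, 2, 1], [1, 1, 2, 1, 3]]
T³ = [[2, 1, 6, 2, 5], [1, 0, 4, 1, 2], [6, 4, 4, 6, 6], [2, 1, 6, 2, 5], [5, 2, 6, 5, 4]]
T⁴ = [[11, 6, 10, 11, 10], [6, 4, 4, 6, 6], [10, 4, 22, 10, 16], [11, 6, 10, 11, 10], [10, 6, 16, 10, 16]]
T⁵ = [[20, 10, 38, 20, 32], [10, 4, 22, 10, 16], [38, 22, 40, 38, 42], [20, 10, 38, 20, 32], [32, 16, 42, 32, 36]]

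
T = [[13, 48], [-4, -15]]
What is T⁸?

tr T = -2 and det T = -3, so the characteristic polynomial is λ² − (-2)λ + (-3) with roots -3 and 1.
Eigenvectors give P = [[-3, 4], [1, -1]] with P⁻¹ = [[1, 4], [1, 3]], and T = P·diag(-3, 1)·P⁻¹.
Then T⁸ = P·diag(6561, 1)·P⁻¹ = [[-19683, 4], [6561, -1]] · [[1, 4], [1, 3]] = [[-19679, -78720], [6560, 26241]].

[[-19679, -78720], [6560, 26241]]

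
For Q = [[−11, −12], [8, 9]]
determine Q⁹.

[[−59051, −59052], [39368, 39369]]

tr Q = −2 and det Q = −3, so the characteristic polynomial is λ² − (−2)λ + (−3) with roots 1 and −3.
Eigenvectors give P = [[−1, −3], [1, 2]] with P⁻¹ = [[2, 3], [−1, −1]], and Q = P·diag(1, −3)·P⁻¹.
Then Q⁹ = P·diag(1, −19683)·P⁻¹ = [[−1, 59049], [1, −39366]] · [[2, 3], [−1, −1]] = [[−59051, −59052], [39368, 39369]].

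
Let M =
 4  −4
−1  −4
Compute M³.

[[80, −80], [−20, −80]]

M² = [[20, 0], [0, 20]]
M³ = [[80, −80], [−20, −80]]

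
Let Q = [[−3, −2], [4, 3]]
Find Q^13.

[[−3, −2], [4, 3]]

Q² = I (check: tr Q = 0 and det Q = −1), so Q^13 = Q since 13 is odd.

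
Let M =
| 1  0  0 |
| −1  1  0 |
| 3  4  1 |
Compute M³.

M = I + N where N = [[0, 0, 0], [−1, 0, 0], [3, 4, 0]] is strictly lower-triangular, so N³ = 0.
(I + N)³ = I + 3·N + 3·N² = [[1, 0, 0], [−3, 1, 0], [−3, 12, 1]].

[[1, 0, 0], [−3, 1, 0], [−3, 12, 1]]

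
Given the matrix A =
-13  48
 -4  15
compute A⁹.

tr A = 2 and det A = -3, so the characteristic polynomial is λ² − (2)λ + (-3) with roots 3 and -1.
Eigenvectors give P = [[-3, -4], [-1, -1]] with P⁻¹ = [[1, -4], [-1, 3]], and A = P·diag(3, -1)·P⁻¹.
Then A⁹ = P·diag(19683, -1)·P⁻¹ = [[-59049, 4], [-19683, 1]] · [[1, -4], [-1, 3]] = [[-59053, 236208], [-19684, 78735]].

[[-59053, 236208], [-19684, 78735]]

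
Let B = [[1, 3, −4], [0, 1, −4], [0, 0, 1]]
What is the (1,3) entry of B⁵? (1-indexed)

B = I + N where N = [[0, 3, −4], [0, 0, −4], [0, 0, 0]] is strictly upper-triangular, so N³ = 0.
(I + N)⁵ = I + 5·N + 10·N² = [[1, 15, −140], [0, 1, −20], [0, 0, 1]].

−140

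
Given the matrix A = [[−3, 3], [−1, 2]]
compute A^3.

[[−15, 12], [−4, 5]]

A^2 = [[6, −3], [1, 1]]
A^3 = [[−15, 12], [−4, 5]]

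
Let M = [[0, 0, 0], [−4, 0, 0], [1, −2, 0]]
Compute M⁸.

M is strictly triangular, hence nilpotent: M³ = 0, so M⁸ = 0.

[[0, 0, 0], [0, 0, 0], [0, 0, 0]]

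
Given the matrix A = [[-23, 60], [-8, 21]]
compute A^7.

tr A = -2 and det A = -3, so the characteristic polynomial is λ² − (-2)λ + (-3) with roots 1 and -3.
Eigenvectors give P = [[5, -3], [2, -1]] with P⁻¹ = [[-1, 3], [-2, 5]], and A = P·diag(1, -3)·P⁻¹.
Then A^7 = P·diag(1, -2187)·P⁻¹ = [[5, 6561], [2, 2187]] · [[-1, 3], [-2, 5]] = [[-13127, 32820], [-4376, 10941]].

[[-13127, 32820], [-4376, 10941]]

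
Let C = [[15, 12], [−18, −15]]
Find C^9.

tr C = 0 and det C = −9, so the characteristic polynomial is λ² − (0)λ + (−9) with roots −3 and 3.
Eigenvectors give P = [[−2, −1], [3, 1]] with P⁻¹ = [[1, 1], [−3, −2]], and C = P·diag(−3, 3)·P⁻¹.
Then C^9 = P·diag(−19683, 19683)·P⁻¹ = [[39366, −19683], [−59049, 19683]] · [[1, 1], [−3, −2]] = [[98415, 78732], [−118098, −98415]].

[[98415, 78732], [−118098, −98415]]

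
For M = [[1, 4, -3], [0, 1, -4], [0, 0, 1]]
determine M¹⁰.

M = I + N where N = [[0, 4, -3], [0, 0, -4], [0, 0, 0]] is strictly upper-triangular, so N³ = 0.
(I + N)¹⁰ = I + 10·N + 45·N² = [[1, 40, -750], [0, 1, -40], [0, 0, 1]].

[[1, 40, -750], [0, 1, -40], [0, 0, 1]]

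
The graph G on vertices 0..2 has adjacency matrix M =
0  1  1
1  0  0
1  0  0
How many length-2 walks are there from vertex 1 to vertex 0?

The number of length-2 walks from vertex 1 to vertex 0 is entry (1,0) of M², where M is the adjacency matrix.
M² = [[2, 0, 0], [0, 1, 1], [0, 1, 1]]

0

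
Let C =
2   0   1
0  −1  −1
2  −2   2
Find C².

[[6, −2, 4], [−2, 3, −1], [8, −2, 8]]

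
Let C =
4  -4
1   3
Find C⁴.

[[-52, -476], [119, -171]]

C² = [[12, -28], [7, 5]]
C³ = [[20, -132], [33, -13]]
C⁴ = [[-52, -476], [119, -171]]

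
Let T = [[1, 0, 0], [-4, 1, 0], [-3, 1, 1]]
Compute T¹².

[[1, 0, 0], [-48, 1, 0], [-300, 12, 1]]

T = I + N where N = [[0, 0, 0], [-4, 0, 0], [-3, 1, 0]] is strictly lower-triangular, so N³ = 0.
(I + N)¹² = I + 12·N + 66·N² = [[1, 0, 0], [-48, 1, 0], [-300, 12, 1]].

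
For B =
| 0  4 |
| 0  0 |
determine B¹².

B is strictly triangular, hence nilpotent: B² = 0, so B¹² = 0.

[[0, 0], [0, 0]]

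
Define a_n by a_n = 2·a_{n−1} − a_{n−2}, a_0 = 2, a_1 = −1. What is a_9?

With companion matrix B = [[2, −1], [1, 0]], [a_n, a_{n−1}]ᵀ = B·[a_{n−1}, a_{n−2}]ᵀ, so [a_9, a_8]ᵀ = B⁸·[a_1, a_0]ᵀ.
B⁸ = [[9, −8], [8, −7]], giving [a_9, a_8]ᵀ = [[−25], [−22]].

−25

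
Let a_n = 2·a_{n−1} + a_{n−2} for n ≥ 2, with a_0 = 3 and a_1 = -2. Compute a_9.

-746

With companion matrix Q = [[2, 1], [1, 0]], [a_n, a_{n−1}]ᵀ = Q·[a_{n−1}, a_{n−2}]ᵀ, so [a_9, a_8]ᵀ = Q⁸·[a_1, a_0]ᵀ.
Q⁸ = [[985, 408], [408, 169]], giving [a_9, a_8]ᵀ = [[-746], [-309]].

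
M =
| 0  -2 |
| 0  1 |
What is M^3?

M^2 = [[0, -2], [0, 1]]
M^3 = [[0, -2], [0, 1]]

[[0, -2], [0, 1]]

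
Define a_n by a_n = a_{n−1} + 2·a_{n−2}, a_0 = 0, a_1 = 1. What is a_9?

With companion matrix C = [[1, 2], [1, 0]], [a_n, a_{n−1}]ᵀ = C·[a_{n−1}, a_{n−2}]ᵀ, so [a_9, a_8]ᵀ = C⁸·[a_1, a_0]ᵀ.
C⁸ = [[171, 170], [85, 86]], giving [a_9, a_8]ᵀ = [[171], [85]].

171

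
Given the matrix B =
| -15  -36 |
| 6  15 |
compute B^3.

tr B = 0 and det B = -9, so the characteristic polynomial is λ² − (0)λ + (-9) with roots -3 and 3.
Eigenvectors give P = [[-3, -2], [1, 1]] with P⁻¹ = [[-1, -2], [1, 3]], and B = P·diag(-3, 3)·P⁻¹.
Then B^3 = P·diag(-27, 27)·P⁻¹ = [[81, -54], [-27, 27]] · [[-1, -2], [1, 3]] = [[-135, -324], [54, 135]].

[[-135, -324], [54, 135]]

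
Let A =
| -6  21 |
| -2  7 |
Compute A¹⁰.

A² = A (a projection; rank 1, trace 1), so A¹⁰ = A.

[[-6, 21], [-2, 7]]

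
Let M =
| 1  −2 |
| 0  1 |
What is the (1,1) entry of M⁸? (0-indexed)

1

M = I + N where N = [[0, −2], [0, 0]] is strictly upper-triangular, so N² = 0.
(I + N)⁸ = I + 8·N = [[1, −16], [0, 1]].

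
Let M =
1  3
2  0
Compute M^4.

[[55, 39], [26, 42]]

M^2 = [[7, 3], [2, 6]]
M^3 = [[13, 21], [14, 6]]
M^4 = [[55, 39], [26, 42]]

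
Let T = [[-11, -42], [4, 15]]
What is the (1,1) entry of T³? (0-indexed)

tr T = 4 and det T = 3, so the characteristic polynomial is λ² − (4)λ + (3) with roots 3 and 1.
Eigenvectors give P = [[-3, -7], [1, 2]] with P⁻¹ = [[2, 7], [-1, -3]], and T = P·diag(3, 1)·P⁻¹.
Then T³ = P·diag(27, 1)·P⁻¹ = [[-81, -7], [27, 2]] · [[2, 7], [-1, -3]] = [[-155, -546], [52, 183]].

183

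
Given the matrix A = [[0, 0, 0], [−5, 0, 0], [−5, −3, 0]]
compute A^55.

A is strictly triangular, hence nilpotent: A^3 = 0, so A^55 = 0.

[[0, 0, 0], [0, 0, 0], [0, 0, 0]]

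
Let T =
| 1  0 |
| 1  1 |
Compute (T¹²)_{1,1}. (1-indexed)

T = I + N where N = [[0, 0], [1, 0]] is strictly lower-triangular, so N² = 0.
(I + N)¹² = I + 12·N = [[1, 0], [12, 1]].

1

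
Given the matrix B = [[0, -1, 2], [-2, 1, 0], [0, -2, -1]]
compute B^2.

[[2, -5, -2], [-2, 3, -4], [4, 0, 1]]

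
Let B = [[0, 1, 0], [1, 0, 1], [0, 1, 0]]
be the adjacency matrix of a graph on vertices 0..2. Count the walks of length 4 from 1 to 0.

The number of length-4 walks from vertex 1 to vertex 0 is entry (1,0) of B^4, where B is the adjacency matrix.
B^2 = [[1, 0, 1], [0, 2, 0], [1, 0, 1]]
B^3 = [[0, 2, 0], [2, 0, 2], [0, 2, 0]]
B^4 = [[2, 0, 2], [0, 4, 0], [2, 0, 2]]

0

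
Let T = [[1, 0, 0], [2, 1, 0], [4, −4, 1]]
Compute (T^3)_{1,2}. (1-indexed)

T = I + N where N = [[0, 0, 0], [2, 0, 0], [4, −4, 0]] is strictly lower-triangular, so N^3 = 0.
(I + N)^3 = I + 3·N + 3·N^2 = [[1, 0, 0], [6, 1, 0], [−12, −12, 1]].

0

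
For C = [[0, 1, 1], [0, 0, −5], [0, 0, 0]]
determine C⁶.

C is strictly triangular, hence nilpotent: C³ = 0, so C⁶ = 0.

[[0, 0, 0], [0, 0, 0], [0, 0, 0]]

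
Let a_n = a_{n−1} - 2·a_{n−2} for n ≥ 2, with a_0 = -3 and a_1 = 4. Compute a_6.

With companion matrix T = [[1, -2], [1, 0]], [a_n, a_{n−1}]ᵀ = T·[a_{n−1}, a_{n−2}]ᵀ, so [a_6, a_5]ᵀ = T^5·[a_1, a_0]ᵀ.
T^5 = [[5, 2], [-1, 6]], giving [a_6, a_5]ᵀ = [[14], [-22]].

14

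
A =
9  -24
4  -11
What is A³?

tr A = -2 and det A = -3, so the characteristic polynomial is λ² − (-2)λ + (-3) with roots -3 and 1.
Eigenvectors give P = [[-2, -3], [-1, -1]] with P⁻¹ = [[1, -3], [-1, 2]], and A = P·diag(-3, 1)·P⁻¹.
Then A³ = P·diag(-27, 1)·P⁻¹ = [[54, -3], [27, -1]] · [[1, -3], [-1, 2]] = [[57, -168], [28, -83]].

[[57, -168], [28, -83]]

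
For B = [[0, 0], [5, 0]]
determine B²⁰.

[[0, 0], [0, 0]]

B is strictly triangular, hence nilpotent: B² = 0, so B²⁰ = 0.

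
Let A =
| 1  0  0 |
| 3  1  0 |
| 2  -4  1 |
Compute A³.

[[1, 0, 0], [9, 1, 0], [-30, -12, 1]]

A = I + N where N = [[0, 0, 0], [3, 0, 0], [2, -4, 0]] is strictly lower-triangular, so N³ = 0.
(I + N)³ = I + 3·N + 3·N² = [[1, 0, 0], [9, 1, 0], [-30, -12, 1]].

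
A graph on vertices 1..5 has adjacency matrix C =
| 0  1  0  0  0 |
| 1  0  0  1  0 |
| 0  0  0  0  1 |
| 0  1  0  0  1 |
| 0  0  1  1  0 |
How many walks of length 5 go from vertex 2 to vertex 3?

4

The number of length-5 walks from vertex 2 to vertex 3 is entry (2,3) of C^5, where C is the adjacency matrix.
C^2 = [[1, 0, 0, 1, 0], [0, 2, 0, 0, 1], [0, 0, 1, 1, 0], [1, 0, 1, 2, 0], [0, 1, 0, 0, 2]]
C^3 = [[0, 2, 0, 0, 1], [2, 0, 1, 3, 0], [0, 1, 0, 0, 2], [0, 3, 0, 0, 3], [1, 0, 2, 3, 0]]
C^4 = [[2, 0, 1, 3, 0], [0, 5, 0, 0, 4], [1, 0, 2, 3, 0], [3, 0, 3, 6, 0], [0, 4, 0, 0, 5]]
C^5 = [[0, 5, 0, 0, 4], [5, 0, 4, 9, 0], [0, 4, 0, 0, 5], [0, 9, 0, 0, 9], [4, 0, 5, 9, 0]]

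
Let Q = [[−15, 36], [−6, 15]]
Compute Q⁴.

[[81, 0], [0, 81]]

tr Q = 0 and det Q = −9, so the characteristic polynomial is λ² − (0)λ + (−9) with roots 3 and −3.
Eigenvectors give P = [[2, 3], [1, 1]] with P⁻¹ = [[−1, 3], [1, −2]], and Q = P·diag(3, −3)·P⁻¹.
Then Q⁴ = P·diag(81, 81)·P⁻¹ = [[162, 243], [81, 81]] · [[−1, 3], [1, −2]] = [[81, 0], [0, 81]].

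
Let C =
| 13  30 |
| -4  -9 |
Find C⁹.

[[118093, 295230], [-39364, -98409]]

tr C = 4 and det C = 3, so the characteristic polynomial is λ² − (4)λ + (3) with roots 1 and 3.
Eigenvectors give P = [[-5, -3], [2, 1]] with P⁻¹ = [[1, 3], [-2, -5]], and C = P·diag(1, 3)·P⁻¹.
Then C⁹ = P·diag(1, 19683)·P⁻¹ = [[-5, -59049], [2, 19683]] · [[1, 3], [-2, -5]] = [[118093, 295230], [-39364, -98409]].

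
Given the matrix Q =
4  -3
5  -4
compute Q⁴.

Q² = I (check: tr Q = 0 and det Q = -1), so Q⁴ = I since 4 is even.

[[1, 0], [0, 1]]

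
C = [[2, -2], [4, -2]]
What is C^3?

[[-8, 8], [-16, 8]]

C^2 = [[-4, 0], [0, -4]]
C^3 = [[-8, 8], [-16, 8]]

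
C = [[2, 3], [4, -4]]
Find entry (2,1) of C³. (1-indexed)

C² = [[16, -6], [-8, 28]]
C³ = [[8, 72], [96, -136]]

96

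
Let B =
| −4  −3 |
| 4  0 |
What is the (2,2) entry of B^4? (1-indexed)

B^2 = [[4, 12], [−16, −12]]
B^3 = [[32, −12], [16, 48]]
B^4 = [[−176, −96], [128, −48]]

−48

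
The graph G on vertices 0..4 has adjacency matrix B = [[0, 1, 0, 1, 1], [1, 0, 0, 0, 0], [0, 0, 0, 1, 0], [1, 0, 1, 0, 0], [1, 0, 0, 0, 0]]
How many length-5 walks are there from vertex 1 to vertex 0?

10

The number of length-5 walks from vertex 1 to vertex 0 is entry (1,0) of B⁵, where B is the adjacency matrix.
B² = [[3, 0, 1, 0, 0], [0, 1, 0, 1, 1], [1, 0, 1, 0, 0], [0, 1, 0, 2, 1], [0, 1, 0, 1, 1]]
B³ = [[0, 3, 0, 4, 3], [3, 0, 1, 0, 0], [0, 1, 0, 2, 1], [4, 0, 2, 0, 0], [3, 0, 1, 0, 0]]
B⁴ = [[10, 0, 4, 0, 0], [0, 3, 0, 4, 3], [4, 0, 2, 0, 0], [0, 4, 0, 6, 4], [0, 3, 0, 4, 3]]
B⁵ = [[0, 10, 0, 14, 10], [10, 0, 4, 0, 0], [0, 4, 0, 6, 4], [14, 0, 6, 0, 0], [10, 0, 4, 0, 0]]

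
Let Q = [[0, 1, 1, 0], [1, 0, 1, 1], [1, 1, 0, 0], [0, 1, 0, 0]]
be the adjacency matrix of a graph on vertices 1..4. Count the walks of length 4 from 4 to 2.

2

The number of length-4 walks from vertex 4 to vertex 2 is entry (4,2) of Q⁴, where Q is the adjacency matrix.
Q² = [[2, 1, 1, 1], [1, 3, 1, 0], [1, 1, 2, 1], [1, 0, 1, 1]]
Q³ = [[2, 4, 3, 1], [4, 2, 4, 3], [3, 4, 2, 1], [1, 3, 1, 0]]
Q⁴ = [[7, 6, 6, 4], [6, 11, 6, 2], [6, 6, 7, 4], [4, 2, 4, 3]]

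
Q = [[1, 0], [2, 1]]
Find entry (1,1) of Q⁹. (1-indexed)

1

Q = I + N where N = [[0, 0], [2, 0]] is strictly lower-triangular, so N² = 0.
(I + N)⁹ = I + 9·N = [[1, 0], [18, 1]].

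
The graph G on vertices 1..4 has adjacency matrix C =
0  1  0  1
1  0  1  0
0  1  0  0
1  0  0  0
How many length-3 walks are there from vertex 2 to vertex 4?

The number of length-3 walks from vertex 2 to vertex 4 is entry (2,4) of C³, where C is the adjacency matrix.
C² = [[2, 0, 1, 0], [0, 2, 0, 1], [1, 0, 1, 0], [0, 1, 0, 1]]
C³ = [[0, 3, 0, 2], [3, 0, 2, 0], [0, 2, 0, 1], [2, 0, 1, 0]]

0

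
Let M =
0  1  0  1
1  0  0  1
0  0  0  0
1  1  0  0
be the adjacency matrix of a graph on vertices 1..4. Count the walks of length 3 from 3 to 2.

0

The number of length-3 walks from vertex 3 to vertex 2 is entry (3,2) of M^3, where M is the adjacency matrix.
M^2 = [[2, 1, 0, 1], [1, 2, 0, 1], [0, 0, 0, 0], [1, 1, 0, 2]]
M^3 = [[2, 3, 0, 3], [3, 2, 0, 3], [0, 0, 0, 0], [3, 3, 0, 2]]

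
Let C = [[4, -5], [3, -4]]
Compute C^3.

C² = I (check: tr C = 0 and det C = -1), so C^3 = C since 3 is odd.

[[4, -5], [3, -4]]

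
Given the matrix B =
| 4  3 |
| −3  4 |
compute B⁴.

B² = [[7, 24], [−24, 7]]
B³ = [[−44, 117], [−117, −44]]
B⁴ = [[−527, 336], [−336, −527]]

[[−527, 336], [−336, −527]]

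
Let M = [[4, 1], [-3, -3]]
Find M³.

M² = [[13, 1], [-3, 6]]
M³ = [[49, 10], [-30, -21]]

[[49, 10], [-30, -21]]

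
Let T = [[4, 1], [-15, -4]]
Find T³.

T² = I (check: tr T = 0 and det T = -1), so T³ = T since 3 is odd.

[[4, 1], [-15, -4]]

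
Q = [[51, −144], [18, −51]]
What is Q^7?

[[37179, −104976], [13122, −37179]]

tr Q = 0 and det Q = −9, so the characteristic polynomial is λ² − (0)λ + (−9) with roots 3 and −3.
Eigenvectors give P = [[−3, −8], [−1, −3]] with P⁻¹ = [[−3, 8], [1, −3]], and Q = P·diag(3, −3)·P⁻¹.
Then Q^7 = P·diag(2187, −2187)·P⁻¹ = [[−6561, 17496], [−2187, 6561]] · [[−3, 8], [1, −3]] = [[37179, −104976], [13122, −37179]].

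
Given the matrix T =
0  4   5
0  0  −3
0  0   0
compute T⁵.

[[0, 0, 0], [0, 0, 0], [0, 0, 0]]

T is strictly triangular, hence nilpotent: T³ = 0, so T⁵ = 0.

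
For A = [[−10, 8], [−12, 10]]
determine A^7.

[[−640, 512], [−768, 640]]

tr A = 0 and det A = −4, so the characteristic polynomial is λ² − (0)λ + (−4) with roots −2 and 2.
Eigenvectors give P = [[1, −2], [1, −3]] with P⁻¹ = [[3, −2], [1, −1]], and A = P·diag(−2, 2)·P⁻¹.
Then A^7 = P·diag(−128, 128)·P⁻¹ = [[−128, −256], [−128, −384]] · [[3, −2], [1, −1]] = [[−640, 512], [−768, 640]].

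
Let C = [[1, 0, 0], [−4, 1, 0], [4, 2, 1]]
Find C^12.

C = I + N where N = [[0, 0, 0], [−4, 0, 0], [4, 2, 0]] is strictly lower-triangular, so N^3 = 0.
(I + N)^12 = I + 12·N + 66·N^2 = [[1, 0, 0], [−48, 1, 0], [−480, 24, 1]].

[[1, 0, 0], [−48, 1, 0], [−480, 24, 1]]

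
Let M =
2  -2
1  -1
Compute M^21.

M² = M (a projection; rank 1, trace 1), so M^21 = M.

[[2, -2], [1, -1]]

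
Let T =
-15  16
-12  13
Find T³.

[[-111, 112], [-84, 85]]

tr T = -2 and det T = -3, so the characteristic polynomial is λ² − (-2)λ + (-3) with roots 1 and -3.
Eigenvectors give P = [[-1, 4], [-1, 3]] with P⁻¹ = [[3, -4], [1, -1]], and T = P·diag(1, -3)·P⁻¹.
Then T³ = P·diag(1, -27)·P⁻¹ = [[-1, -108], [-1, -81]] · [[3, -4], [1, -1]] = [[-111, 112], [-84, 85]].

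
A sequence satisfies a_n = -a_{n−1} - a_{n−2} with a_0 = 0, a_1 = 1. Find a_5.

-1

With companion matrix T = [[-1, -1], [1, 0]], [a_n, a_{n−1}]ᵀ = T·[a_{n−1}, a_{n−2}]ᵀ, so [a_5, a_4]ᵀ = T⁴·[a_1, a_0]ᵀ.
T⁴ = [[-1, -1], [1, 0]], giving [a_5, a_4]ᵀ = [[-1], [1]].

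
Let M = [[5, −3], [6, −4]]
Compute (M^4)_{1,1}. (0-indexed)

tr M = 1 and det M = −2, so the characteristic polynomial is λ² − (1)λ + (−2) with roots 2 and −1.
Eigenvectors give P = [[1, −1], [1, −2]] with P⁻¹ = [[2, −1], [1, −1]], and M = P·diag(2, −1)·P⁻¹.
Then M^4 = P·diag(16, 1)·P⁻¹ = [[16, −1], [16, −2]] · [[2, −1], [1, −1]] = [[31, −15], [30, −14]].

−14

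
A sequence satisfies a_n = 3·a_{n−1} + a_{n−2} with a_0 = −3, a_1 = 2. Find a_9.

With companion matrix C = [[3, 1], [1, 0]], [a_n, a_{n−1}]ᵀ = C·[a_{n−1}, a_{n−2}]ᵀ, so [a_9, a_8]ᵀ = C^8·[a_1, a_0]ᵀ.
C^8 = [[12970, 3927], [3927, 1189]], giving [a_9, a_8]ᵀ = [[14159], [4287]].

14159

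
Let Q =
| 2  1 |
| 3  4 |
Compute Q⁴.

Q² = [[7, 6], [18, 19]]
Q³ = [[32, 31], [93, 94]]
Q⁴ = [[157, 156], [468, 469]]

[[157, 156], [468, 469]]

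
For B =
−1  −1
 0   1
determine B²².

B² = I (check: tr B = 0 and det B = −1), so B²² = I since 22 is even.

[[1, 0], [0, 1]]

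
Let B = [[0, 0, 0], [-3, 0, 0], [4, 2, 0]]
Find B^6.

[[0, 0, 0], [0, 0, 0], [0, 0, 0]]

B is strictly triangular, hence nilpotent: B^3 = 0, so B^6 = 0.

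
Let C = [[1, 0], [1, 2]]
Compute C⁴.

tr C = 3 and det C = 2, so the characteristic polynomial is λ² − (3)λ + (2) with roots 1 and 2.
Eigenvectors give P = [[1, 0], [-1, 1]] with P⁻¹ = [[1, 0], [1, 1]], and C = P·diag(1, 2)·P⁻¹.
Then C⁴ = P·diag(1, 16)·P⁻¹ = [[1, 0], [-1, 16]] · [[1, 0], [1, 1]] = [[1, 0], [15, 16]].

[[1, 0], [15, 16]]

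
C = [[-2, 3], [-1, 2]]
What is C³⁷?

C² = I (check: tr C = 0 and det C = -1), so C³⁷ = C since 37 is odd.

[[-2, 3], [-1, 2]]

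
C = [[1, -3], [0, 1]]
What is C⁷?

[[1, -21], [0, 1]]

C = I + N where N = [[0, -3], [0, 0]] is strictly upper-triangular, so N² = 0.
(I + N)⁷ = I + 7·N = [[1, -21], [0, 1]].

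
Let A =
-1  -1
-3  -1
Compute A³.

[[-10, -6], [-18, -10]]

A² = [[4, 2], [6, 4]]
A³ = [[-10, -6], [-18, -10]]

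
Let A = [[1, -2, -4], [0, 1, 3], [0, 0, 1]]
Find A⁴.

[[1, -8, -52], [0, 1, 12], [0, 0, 1]]

A = I + N where N = [[0, -2, -4], [0, 0, 3], [0, 0, 0]] is strictly upper-triangular, so N³ = 0.
(I + N)⁴ = I + 4·N + 6·N² = [[1, -8, -52], [0, 1, 12], [0, 0, 1]].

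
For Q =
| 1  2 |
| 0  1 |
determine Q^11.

Q = I + N where N = [[0, 2], [0, 0]] is strictly upper-triangular, so N^2 = 0.
(I + N)^11 = I + 11·N = [[1, 22], [0, 1]].

[[1, 22], [0, 1]]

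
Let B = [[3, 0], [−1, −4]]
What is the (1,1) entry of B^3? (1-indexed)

27

B^2 = [[9, 0], [1, 16]]
B^3 = [[27, 0], [−13, −64]]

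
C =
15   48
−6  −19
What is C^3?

[[207, 624], [−78, −235]]

tr C = −4 and det C = 3, so the characteristic polynomial is λ² − (−4)λ + (3) with roots −3 and −1.
Eigenvectors give P = [[8, −3], [−3, 1]] with P⁻¹ = [[−1, −3], [−3, −8]], and C = P·diag(−3, −1)·P⁻¹.
Then C^3 = P·diag(−27, −1)·P⁻¹ = [[−216, 3], [81, −1]] · [[−1, −3], [−3, −8]] = [[207, 624], [−78, −235]].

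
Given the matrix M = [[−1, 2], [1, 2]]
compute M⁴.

M² = [[3, 2], [1, 6]]
M³ = [[−1, 10], [5, 14]]
M⁴ = [[11, 18], [9, 38]]

[[11, 18], [9, 38]]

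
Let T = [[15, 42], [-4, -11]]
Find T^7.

[[15303, 45906], [-4372, -13115]]

tr T = 4 and det T = 3, so the characteristic polynomial is λ² − (4)λ + (3) with roots 1 and 3.
Eigenvectors give P = [[-3, 7], [1, -2]] with P⁻¹ = [[2, 7], [1, 3]], and T = P·diag(1, 3)·P⁻¹.
Then T^7 = P·diag(1, 2187)·P⁻¹ = [[-3, 15309], [1, -4374]] · [[2, 7], [1, 3]] = [[15303, 45906], [-4372, -13115]].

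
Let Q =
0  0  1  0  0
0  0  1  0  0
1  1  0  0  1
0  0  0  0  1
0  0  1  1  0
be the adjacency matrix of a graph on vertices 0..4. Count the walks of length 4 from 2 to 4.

0

The number of length-4 walks from vertex 2 to vertex 4 is entry (2,4) of Q⁴, where Q is the adjacency matrix.
Q² = [[1, 1, 0, 0, 1], [1, 1, 0, 0, 1], [0, 0, 3, 1, 0], [0, 0, 1, 1, 0], [1, 1, 0, 0, 2]]
Q³ = [[0, 0, 3, 1, 0], [0, 0, 3, 1, 0], [3, 3, 0, 0, 4], [1, 1, 0, 0, 2], [0, 0, 4, 2, 0]]
Q⁴ = [[3, 3, 0, 0, 4], [3, 3, 0, 0, 4], [0, 0, 10, 4, 0], [0, 0, 4, 2, 0], [4, 4, 0, 0, 6]]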